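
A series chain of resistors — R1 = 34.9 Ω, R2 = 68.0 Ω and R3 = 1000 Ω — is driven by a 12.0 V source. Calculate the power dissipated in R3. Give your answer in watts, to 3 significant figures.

In a series string the same current flows through every resistor — find that current, then P = I²R for the one we want.
R_total = 34.9 + 68.0 + 1000 = 1103 Ω
I = V / R_total = 12.0 / 1103 = 0.01088 A
P_R3 = I² × R3 = (0.01088)² × 1000 = 0.1184 W

0.118 W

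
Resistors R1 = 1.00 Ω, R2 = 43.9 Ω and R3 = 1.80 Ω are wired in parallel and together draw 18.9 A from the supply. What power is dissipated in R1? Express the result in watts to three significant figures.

143 W

The branches share the same voltage, but only the total current is given — find V from the equivalent resistance first.
1/R_eq = 1/1.00 + 1/43.9 + 1/1.80 ⇒ R_eq = 0.6336 Ω
V = I_total × R_eq = 18.90 × 0.6336 = 11.97 V
P_R1 = V² / R1 = (11.97)² / 1.00 = 143.4 W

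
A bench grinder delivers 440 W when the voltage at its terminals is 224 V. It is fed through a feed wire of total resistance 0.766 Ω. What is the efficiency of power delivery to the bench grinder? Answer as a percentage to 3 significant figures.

I = P / V = 440 / 224 = 1.964 A through the feed wire.
P_line = I² R_line = (1.964)² × 0.766 = 2.956 W
P_source = P_load + P_line = 440.0 + 2.956 = 443.0 W
η = P_load / P_source = 440.0 / 443.0 = 0.9933

99.3 %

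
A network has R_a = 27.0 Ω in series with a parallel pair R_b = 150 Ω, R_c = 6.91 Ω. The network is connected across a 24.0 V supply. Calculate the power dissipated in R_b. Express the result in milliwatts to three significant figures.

First combine the parallel branches into one equivalent R_p, then R_a + R_p is a series pair.
R_p = (150×6.91)/(150+6.91) = 6.606 Ω
R_total = 27.0 + 6.606 = 33.61 Ω
I = V / R_total = 24.0 / 33.61 = 0.7142 A
Voltage across the parallel pair: V_p = I × R_p = 0.7142 × 6.606 = 4.718 V
With V_p across R_b, its power is V_p²/R_b.
P_R_b = (4.718)² / 150 = 0.1484 W

148 mW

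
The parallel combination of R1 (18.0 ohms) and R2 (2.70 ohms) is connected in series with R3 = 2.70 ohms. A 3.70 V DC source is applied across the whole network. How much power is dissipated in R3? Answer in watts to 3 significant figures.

Collapse the R1‖R2 pair into one equivalent R_p; then R_p and R3 form a series string.
R_p = (18.0×2.70)/(18.0+2.70) = 2.348 Ω
R_total = R_p + 2.70 = 2.348 + 2.70 = 5.048 Ω
I = V / R_total = 3.70 / 5.048 = 0.7330 A
R3 is the series element, so its power is I²R.
P_R3 = (0.7330)² × 2.70 = 1.451 W

1.45 W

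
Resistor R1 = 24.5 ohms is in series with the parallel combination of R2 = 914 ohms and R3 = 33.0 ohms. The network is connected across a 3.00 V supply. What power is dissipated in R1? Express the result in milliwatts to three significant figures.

69.4 mW

Collapse R2‖R3 to a single equivalent, reducing the network to two series elements.
R_p = (914×33.0)/(914+33.0) = 31.85 Ω
R_total = 24.5 + 31.85 = 56.35 Ω
I = V / R_total = 3.00 / 56.35 = 0.05324 A
R1 carries the full series current, so P = I²R.
P_R1 = (0.05324)² × 24.5 = 0.06944 W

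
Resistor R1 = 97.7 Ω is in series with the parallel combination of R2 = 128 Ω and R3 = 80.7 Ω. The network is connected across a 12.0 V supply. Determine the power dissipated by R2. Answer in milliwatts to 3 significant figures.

Replace R2 and R3 with their parallel equivalent so the circuit becomes R1 in series with R_p.
R_p = (128×80.7)/(128+80.7) = 49.49 Ω
R_total = 97.7 + 49.49 = 147.2 Ω
I = V / R_total = 12.0 / 147.2 = 0.08152 A
Voltage across the parallel pair: V_p = I × R_p = 0.08152 × 49.49 = 4.035 V
R2 sees V_p directly, so P = V_p² / R2.
P_R2 = (4.035)² / 128 = 0.1272 W

127 mW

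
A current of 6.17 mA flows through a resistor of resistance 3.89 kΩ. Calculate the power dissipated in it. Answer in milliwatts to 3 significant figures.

Current and resistance are given, so P = I²R is the direct form.
P = (0.006170 A)² × 3890 Ω = 0.1481 W

148 mW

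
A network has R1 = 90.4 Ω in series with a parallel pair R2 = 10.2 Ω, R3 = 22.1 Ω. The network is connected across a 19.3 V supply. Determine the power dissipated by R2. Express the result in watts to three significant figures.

Collapse R2‖R3 to a single equivalent, reducing the network to two series elements.
R_p = (10.2×22.1)/(10.2+22.1) = 6.979 Ω
R_total = 90.4 + 6.979 = 97.38 Ω
I = V / R_total = 19.3 / 97.38 = 0.1982 A
Voltage across the parallel pair: V_p = I × R_p = 0.1982 × 6.979 = 1.383 V
With V_p across R2, its power is V_p²/R2.
P_R2 = (1.383)² / 10.2 = 0.1876 W

0.188 W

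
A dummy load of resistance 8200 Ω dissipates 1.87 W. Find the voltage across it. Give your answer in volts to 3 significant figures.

124 V

Inverting the appropriate power form: V = √(P R).
V = √(1.87 × 8200) = 123.8 V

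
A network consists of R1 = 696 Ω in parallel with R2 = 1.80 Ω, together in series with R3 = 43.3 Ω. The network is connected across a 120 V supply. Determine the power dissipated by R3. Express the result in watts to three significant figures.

Reduce the parallel combination to a single R_p; the circuit then becomes R_p in series with the remaining resistor.
R_p = (696×1.80)/(696+1.80) = 1.795 Ω
R_total = R_p + 43.3 = 1.795 + 43.3 = 45.10 Ω
I = V / R_total = 120 / 45.10 = 2.661 A
R3 is the series element, so its power is I²R.
P_R3 = (2.661)² × 43.3 = 306.6 W

307 W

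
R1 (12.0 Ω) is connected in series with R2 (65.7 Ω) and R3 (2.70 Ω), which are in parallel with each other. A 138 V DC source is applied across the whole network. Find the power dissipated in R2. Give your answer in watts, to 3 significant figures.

9.15 W

Reduce the parallel pair to R_p first; the network is then a simple series string.
R_p = (65.7×2.70)/(65.7+2.70) = 2.593 Ω
R_total = 12.0 + 2.593 = 14.59 Ω
I = V / R_total = 138 / 14.59 = 9.456 A
Voltage across the parallel pair: V_p = I × R_p = 9.456 × 2.593 = 24.52 V
R2 sees V_p directly, so P = V_p² / R2.
P_R2 = (24.52)² / 65.7 = 9.154 W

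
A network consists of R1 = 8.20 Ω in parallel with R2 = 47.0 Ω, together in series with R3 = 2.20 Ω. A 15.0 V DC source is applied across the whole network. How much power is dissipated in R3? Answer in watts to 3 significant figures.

First find R_p for the parallel pair, then treat R_p + R3 as a series loop.
R_p = (8.20×47.0)/(8.20+47.0) = 6.982 Ω
R_total = R_p + 2.20 = 6.982 + 2.20 = 9.182 Ω
I = V / R_total = 15.0 / 9.182 = 1.634 A
All the supply current flows through R3; use P = I²R3.
P_R3 = (1.634)² × 2.20 = 5.871 W

5.87 W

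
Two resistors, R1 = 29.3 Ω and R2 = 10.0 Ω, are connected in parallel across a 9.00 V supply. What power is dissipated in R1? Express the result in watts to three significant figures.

Each parallel branch sees the full supply voltage, so P = V²/R applies directly to the target branch.
P_R1 = V² / R1 = (9.00)² / 29.3 Ω = 2.765 W

2.76 W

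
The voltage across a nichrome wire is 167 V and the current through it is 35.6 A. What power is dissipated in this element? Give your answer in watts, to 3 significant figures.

5950 W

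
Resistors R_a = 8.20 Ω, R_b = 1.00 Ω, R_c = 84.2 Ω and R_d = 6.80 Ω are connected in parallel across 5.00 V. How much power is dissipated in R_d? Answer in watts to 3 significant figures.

3.68 W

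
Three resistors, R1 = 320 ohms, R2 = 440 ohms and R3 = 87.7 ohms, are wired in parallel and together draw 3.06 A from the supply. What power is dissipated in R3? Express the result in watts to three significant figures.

378 W

Parallel branches share V, not I — compute V via R_eq, then use V²/R for the target branch.
1/R_eq = 1/320 + 1/440 + 1/87.7 ⇒ R_eq = 59.52 Ω
V = I_total × R_eq = 3.060 × 59.52 = 182.1 V
P_R3 = V² / R3 = (182.1)² / 87.7 = 378.3 W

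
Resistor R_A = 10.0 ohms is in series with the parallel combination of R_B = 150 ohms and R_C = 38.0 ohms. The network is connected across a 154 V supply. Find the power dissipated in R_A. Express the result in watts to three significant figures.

Collapse R_B‖R_C to a single equivalent, reducing the network to two series elements.
R_p = (150×38.0)/(150+38.0) = 30.32 Ω
R_total = 10.0 + 30.32 = 40.32 Ω
I = V / R_total = 154 / 40.32 = 3.820 A
The full supply current passes through R_A: P = I²R.
P_R_A = (3.820)² × 10.0 = 145.9 W

146 W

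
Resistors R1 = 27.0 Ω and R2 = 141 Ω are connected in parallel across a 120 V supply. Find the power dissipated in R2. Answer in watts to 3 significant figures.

102 W

Each parallel branch sees the full supply voltage, so P = V²/R applies directly to the target branch.
P_R2 = V² / R2 = (120)² / 141 Ω = 102.1 W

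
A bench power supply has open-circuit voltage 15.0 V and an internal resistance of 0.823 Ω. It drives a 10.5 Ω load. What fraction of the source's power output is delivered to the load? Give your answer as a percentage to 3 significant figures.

The source delivers εI, of which I²R reaches the load and I²r is lost; since I is common, η = R/(R+r).
η = R / (R + r) = 10.5 / (10.5 + 0.823) = 0.9273

92.7 %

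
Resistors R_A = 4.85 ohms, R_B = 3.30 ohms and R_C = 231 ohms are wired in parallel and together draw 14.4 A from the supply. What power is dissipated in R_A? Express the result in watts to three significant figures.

162 W

We need the common branch voltage; get it from I_total × R_eq, then P = V²/R for the branch.
1/R_eq = 1/4.85 + 1/3.30 + 1/231 ⇒ R_eq = 1.947 Ω
V = I_total × R_eq = 14.40 × 1.947 = 28.04 V
P_R_A = V² / R_A = (28.04)² / 4.85 = 162.1 W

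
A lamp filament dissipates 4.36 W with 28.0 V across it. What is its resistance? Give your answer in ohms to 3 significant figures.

180 Ω

Inverting the appropriate power form: R = V² / P.
R = (28.0)² / 4.36 = 179.8 Ω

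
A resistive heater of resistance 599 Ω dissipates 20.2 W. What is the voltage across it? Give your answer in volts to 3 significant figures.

110 V

From P = V I = I²R = V²/R, with the two given quantities we get V = √(P R).
V = √(20.2 × 599) = 110.0 V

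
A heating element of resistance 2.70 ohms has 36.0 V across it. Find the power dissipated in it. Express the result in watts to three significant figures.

480 W

Voltage and resistance are given, so P = V²/R is the one-step route.
P = (36.0 V)² / 2.70 Ω = 480.0 W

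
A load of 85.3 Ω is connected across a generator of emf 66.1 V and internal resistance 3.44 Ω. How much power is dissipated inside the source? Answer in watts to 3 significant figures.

1.91 W

The internal resistance carries the same current as the load; P_int = I²r.
I = ε / (r + R) = 66.1 / (3.44 + 85.3) = 0.7449 A
P_int = I² r = (0.7449)² × 3.44 = 1.909 W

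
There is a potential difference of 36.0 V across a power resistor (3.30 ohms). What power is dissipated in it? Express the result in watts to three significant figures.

Voltage and resistance are given, so P = V²/R is the one-step route.
P = (36.0 V)² / 3.30 Ω = 392.7 W

393 W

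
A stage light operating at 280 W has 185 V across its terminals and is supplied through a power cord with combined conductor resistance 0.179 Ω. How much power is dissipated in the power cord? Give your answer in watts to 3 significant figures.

0.410 W

Only the current and the line resistance are needed for the I²R loss.
I = P / V = 280 / 185 = 1.514 A through the power cord.
P_line = I² R_line = (1.514)² × 0.179 = 0.4100 W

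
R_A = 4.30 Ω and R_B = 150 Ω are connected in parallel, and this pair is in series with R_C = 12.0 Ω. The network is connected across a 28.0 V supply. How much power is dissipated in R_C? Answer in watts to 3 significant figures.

35.9 W

First find R_p for the parallel pair, then treat R_p + R_C as a series loop.
R_p = (4.30×150)/(4.30+150) = 4.180 Ω
R_total = R_p + 12.0 = 4.180 + 12.0 = 16.18 Ω
I = V / R_total = 28.0 / 16.18 = 1.731 A
All the supply current flows through R_C; use P = I²R_C.
P_R_C = (1.731)² × 12.0 = 35.94 W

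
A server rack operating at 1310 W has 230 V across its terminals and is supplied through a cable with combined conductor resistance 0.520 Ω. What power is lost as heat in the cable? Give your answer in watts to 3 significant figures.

16.9 W

The cable is a series resistance carrying the load current; its dissipation is I²R_line.
I = P / V = 1310 / 230 = 5.696 A through the cable.
P_line = I² R_line = (5.696)² × 0.520 = 16.87 W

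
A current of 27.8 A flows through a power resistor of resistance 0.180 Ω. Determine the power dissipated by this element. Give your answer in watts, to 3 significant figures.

139 W

Knowing I and R, the power is just I²R — no need to find V first.
P = (27.80 A)² × 0.180 Ω = 139.1 W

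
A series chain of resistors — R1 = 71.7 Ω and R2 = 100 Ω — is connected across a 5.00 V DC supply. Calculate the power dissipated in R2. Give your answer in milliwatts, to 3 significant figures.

84.8 mW

Series elements share the same current, so find I first, then use P = I²R.
R_total = 71.7 + 100 = 171.7 Ω
I = V / R_total = 5.00 / 171.7 = 0.02912 A
P_R2 = I² × R2 = (0.02912)² × 100 = 0.08480 W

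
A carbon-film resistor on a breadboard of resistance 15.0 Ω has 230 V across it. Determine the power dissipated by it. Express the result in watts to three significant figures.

We know the drop across the element and its resistance — P = V²/R, one step.
P = (230 V)² / 15.0 Ω = 3527 W

3530 W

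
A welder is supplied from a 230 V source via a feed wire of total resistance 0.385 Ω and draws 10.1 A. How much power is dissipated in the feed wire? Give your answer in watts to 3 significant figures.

39.3 W

The feed wire is a series resistance carrying the load current; its dissipation is I²R_line.
The feed wire carries the full 10.1 A.
P_line = I² R_line = (10.10)² × 0.385 = 39.27 W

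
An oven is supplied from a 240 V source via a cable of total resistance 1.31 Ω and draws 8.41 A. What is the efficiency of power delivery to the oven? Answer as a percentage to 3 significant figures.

The cable carries the full 8.41 A.
P_line = I² R_line = (8.410)² × 1.31 = 92.65 W
P_source = V I = 240 × 8.410 = 2018 W; P_load = 1926 W
η = P_load / P_source = 1926 / 2018 = 0.9541

95.4 %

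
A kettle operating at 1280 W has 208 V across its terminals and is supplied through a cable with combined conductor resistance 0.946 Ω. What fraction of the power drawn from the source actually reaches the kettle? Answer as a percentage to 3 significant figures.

97.3 %

I = P / V = 1280 / 208 = 6.154 A through the cable.
P_line = I² R_line = (6.154)² × 0.946 = 35.82 W
P_source = P_load + P_line = 1280 + 35.82 = 1316 W
η = P_load / P_source = 1280 / 1316 = 0.9728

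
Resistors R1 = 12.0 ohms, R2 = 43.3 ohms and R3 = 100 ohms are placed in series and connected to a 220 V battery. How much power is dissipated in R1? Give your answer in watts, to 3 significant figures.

In a series string the same current flows through every resistor — find that current, then P = I²R for the one we want.
R_total = 12.0 + 43.3 + 100 = 155.3 Ω
I = V / R_total = 220 / 155.3 = 1.417 A
P_R1 = I² × R1 = (1.417)² × 12.0 = 24.08 W

24.1 W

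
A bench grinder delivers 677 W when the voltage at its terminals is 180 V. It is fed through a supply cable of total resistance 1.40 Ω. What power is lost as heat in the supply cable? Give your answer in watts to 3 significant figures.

19.8 W

Only the current and the line resistance are needed for the I²R loss.
I = P / V = 677 / 180 = 3.761 A through the supply cable.
P_line = I² R_line = (3.761)² × 1.40 = 19.80 W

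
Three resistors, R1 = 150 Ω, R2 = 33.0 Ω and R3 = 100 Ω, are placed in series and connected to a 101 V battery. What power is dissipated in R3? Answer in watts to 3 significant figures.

12.7 W

In a series string the same current flows through every resistor — find that current, then P = I²R for the one we want.
R_total = 150 + 33.0 + 100 = 283.0 Ω
I = V / R_total = 101 / 283.0 = 0.3569 A
P_R3 = I² × R3 = (0.3569)² × 100 = 12.74 W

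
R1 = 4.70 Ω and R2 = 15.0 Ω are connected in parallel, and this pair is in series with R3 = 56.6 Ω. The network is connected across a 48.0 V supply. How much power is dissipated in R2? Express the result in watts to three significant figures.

Combine R1 and R2 into their parallel equivalent first, reducing the network to two series resistors.
R_p = (4.70×15.0)/(4.70+15.0) = 3.579 Ω
R_total = R_p + 56.6 = 3.579 + 56.6 = 60.18 Ω
I = V / R_total = 48.0 / 60.18 = 0.7976 A
Voltage across the parallel pair: V_p = I × R_p = 0.7976 × 3.579 = 2.854 V
Use P = V²/R for R2 with V = V_p.
P_R2 = (2.854)² / 15.0 = 0.5432 W

0.543 W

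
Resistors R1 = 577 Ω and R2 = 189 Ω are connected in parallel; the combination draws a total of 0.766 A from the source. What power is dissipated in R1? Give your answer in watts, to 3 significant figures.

We need the common branch voltage; get it from I_total × R_eq, then P = V²/R for the branch.
1/R_eq = 1/577 + 1/189 ⇒ R_eq = 142.4 Ω
V = I_total × R_eq = 0.7660 × 142.4 = 109.1 V
P_R1 = V² / R1 = (109.1)² / 577 = 20.61 W

20.6 W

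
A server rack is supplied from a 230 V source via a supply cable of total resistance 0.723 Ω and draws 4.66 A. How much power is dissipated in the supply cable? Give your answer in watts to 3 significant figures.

15.7 W

The supply cable is a series resistance carrying the load current; its dissipation is I²R_line.
The supply cable carries the full 4.66 A.
P_line = I² R_line = (4.660)² × 0.723 = 15.70 W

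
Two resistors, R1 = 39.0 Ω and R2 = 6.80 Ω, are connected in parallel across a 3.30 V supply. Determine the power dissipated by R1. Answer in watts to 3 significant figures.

0.279 W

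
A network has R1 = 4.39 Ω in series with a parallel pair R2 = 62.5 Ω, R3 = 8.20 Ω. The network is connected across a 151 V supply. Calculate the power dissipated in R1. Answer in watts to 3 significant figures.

739 W

Reduce the parallel pair to R_p first; the network is then a simple series string.
R_p = (62.5×8.20)/(62.5+8.20) = 7.249 Ω
R_total = 4.39 + 7.249 = 11.64 Ω
I = V / R_total = 151 / 11.64 = 12.97 A
The full supply current passes through R1: P = I²R.
P_R1 = (12.97)² × 4.39 = 738.9 W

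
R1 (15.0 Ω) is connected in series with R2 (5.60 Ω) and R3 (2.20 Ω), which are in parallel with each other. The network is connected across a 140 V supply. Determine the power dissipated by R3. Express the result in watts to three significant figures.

80.9 W

Replace R2 and R3 with their parallel equivalent so the circuit becomes R1 in series with R_p.
R_p = (5.60×2.20)/(5.60+2.20) = 1.579 Ω
R_total = 15.0 + 1.579 = 16.58 Ω
I = V / R_total = 140 / 16.58 = 8.444 A
Voltage across the parallel pair: V_p = I × R_p = 8.444 × 1.579 = 13.34 V
R3 is across V_p, so use P = V²/R for that branch.
P_R3 = (13.34)² / 2.20 = 80.86 W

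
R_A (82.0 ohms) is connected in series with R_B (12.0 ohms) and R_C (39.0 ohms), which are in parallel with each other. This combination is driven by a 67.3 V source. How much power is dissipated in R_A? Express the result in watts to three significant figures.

44.7 W

Replace R_B and R_C with their parallel equivalent so the circuit becomes R_A in series with R_p.
R_p = (12.0×39.0)/(12.0+39.0) = 9.176 Ω
R_total = 82.0 + 9.176 = 91.18 Ω
I = V / R_total = 67.3 / 91.18 = 0.7381 A
The full supply current passes through R_A: P = I²R.
P_R_A = (0.7381)² × 82.0 = 44.68 W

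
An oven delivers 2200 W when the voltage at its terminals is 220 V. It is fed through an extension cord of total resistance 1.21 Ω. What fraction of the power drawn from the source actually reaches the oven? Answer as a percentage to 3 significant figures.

I = P / V = 2200 / 220 = 10.00 A through the extension cord.
P_line = I² R_line = (10.00)² × 1.21 = 121.0 W
P_source = P_load + P_line = 2200 + 121.0 = 2321 W
η = P_load / P_source = 2200 / 2321 = 0.9479

94.8 %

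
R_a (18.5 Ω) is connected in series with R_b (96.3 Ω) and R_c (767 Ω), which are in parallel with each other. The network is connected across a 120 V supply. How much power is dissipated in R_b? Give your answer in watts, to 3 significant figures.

Collapse R_b‖R_c to a single equivalent, reducing the network to two series elements.
R_p = (96.3×767)/(96.3+767) = 85.56 Ω
R_total = 18.5 + 85.56 = 104.1 Ω
I = V / R_total = 120 / 104.1 = 1.153 A
Voltage across the parallel pair: V_p = I × R_p = 1.153 × 85.56 = 98.67 V
R_b is across V_p, so use P = V²/R for that branch.
P_R_b = (98.67)² / 96.3 = 101.1 W

101 W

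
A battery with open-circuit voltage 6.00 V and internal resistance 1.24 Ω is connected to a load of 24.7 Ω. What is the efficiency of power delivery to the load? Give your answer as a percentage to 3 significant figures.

Efficiency is P_load / P_total. With a series r and R sharing the same I, P = I²R for each, so η = R/(R+r).
η = R / (R + r) = 24.7 / (24.7 + 1.24) = 0.9522

95.2 %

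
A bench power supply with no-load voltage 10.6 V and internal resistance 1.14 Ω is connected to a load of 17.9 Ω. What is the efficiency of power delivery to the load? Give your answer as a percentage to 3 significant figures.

The source delivers εI, of which I²R reaches the load and I²r is lost; since I is common, η = R/(R+r).
η = R / (R + r) = 17.9 / (17.9 + 1.14) = 0.9401

94.0 %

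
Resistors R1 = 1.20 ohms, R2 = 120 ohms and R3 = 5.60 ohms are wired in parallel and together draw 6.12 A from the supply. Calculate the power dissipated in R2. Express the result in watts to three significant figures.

0.300 W

Only the total current is stated, so first find the parallel equivalent to get the voltage across the combination.
1/R_eq = 1/1.20 + 1/120 + 1/5.60 ⇒ R_eq = 0.9802 Ω
V = I_total × R_eq = 6.120 × 0.9802 = 5.999 V
P_R2 = V² / R2 = (5.999)² / 120 = 0.2999 W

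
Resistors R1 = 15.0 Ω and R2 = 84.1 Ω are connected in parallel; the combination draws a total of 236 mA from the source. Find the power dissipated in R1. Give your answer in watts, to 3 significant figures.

0.602 W

Parallel branches share V, not I — compute V via R_eq, then use V²/R for the target branch.
1/R_eq = 1/15.0 + 1/84.1 ⇒ R_eq = 12.73 Ω
V = I_total × R_eq = 0.2360 × 12.73 = 3.004 V
P_R1 = V² / R1 = (3.004)² / 15.0 = 0.6017 W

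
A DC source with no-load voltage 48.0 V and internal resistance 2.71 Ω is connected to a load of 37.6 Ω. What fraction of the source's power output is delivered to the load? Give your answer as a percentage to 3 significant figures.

The source delivers εI, of which I²R reaches the load and I²r is lost; since I is common, η = R/(R+r).
η = R / (R + r) = 37.6 / (37.6 + 2.71) = 0.9328

93.3 %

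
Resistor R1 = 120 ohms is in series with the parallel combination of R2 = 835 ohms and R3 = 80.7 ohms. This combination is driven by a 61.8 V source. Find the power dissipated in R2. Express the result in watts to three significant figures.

Reduce the parallel pair to R_p first; the network is then a simple series string.
R_p = (835×80.7)/(835+80.7) = 73.59 Ω
R_total = 120 + 73.59 = 193.6 Ω
I = V / R_total = 61.8 / 193.6 = 0.3192 A
Voltage across the parallel pair: V_p = I × R_p = 0.3192 × 73.59 = 23.49 V
R2 sees V_p directly, so P = V_p² / R2.
P_R2 = (23.49)² / 835 = 0.6609 W

0.661 W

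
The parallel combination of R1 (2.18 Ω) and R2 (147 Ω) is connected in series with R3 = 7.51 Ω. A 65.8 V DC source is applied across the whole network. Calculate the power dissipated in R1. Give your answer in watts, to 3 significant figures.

Collapse the R1‖R2 pair into one equivalent R_p; then R_p and R3 form a series string.
R_p = (2.18×147)/(2.18+147) = 2.148 Ω
R_total = R_p + 7.51 = 2.148 + 7.51 = 9.658 Ω
I = V / R_total = 65.8 / 9.658 = 6.813 A
Voltage across the parallel pair: V_p = I × R_p = 6.813 × 2.148 = 14.64 V
R1 sits across V_p; its power is V_p²/R.
P_R1 = (14.64)² / 2.18 = 98.25 W

98.3 W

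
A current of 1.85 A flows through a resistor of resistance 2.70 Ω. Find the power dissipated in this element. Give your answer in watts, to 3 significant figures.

9.24 W

With I and R stated, P = I²R applies in one step.
P = (1.850 A)² × 2.70 Ω = 9.241 W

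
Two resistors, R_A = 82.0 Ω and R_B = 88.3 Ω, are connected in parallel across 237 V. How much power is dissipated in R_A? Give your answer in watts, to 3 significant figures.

685 W

The supply voltage appears across each parallel branch — just use P = V²/R_A.
P_R_A = V² / R_A = (237)² / 82.0 Ω = 685.0 W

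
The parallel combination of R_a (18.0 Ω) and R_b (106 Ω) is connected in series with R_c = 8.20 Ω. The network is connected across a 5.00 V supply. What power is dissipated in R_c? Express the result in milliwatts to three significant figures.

368 mW

Reduce the parallel combination to a single R_p; the circuit then becomes R_p in series with the remaining resistor.
R_p = (18.0×106)/(18.0+106) = 15.39 Ω
R_total = R_p + 8.20 = 15.39 + 8.20 = 23.59 Ω
I = V / R_total = 5.00 / 23.59 = 0.2120 A
R_c carries the full series current, so P = I²R.
P_R_c = (0.2120)² × 8.20 = 0.3685 W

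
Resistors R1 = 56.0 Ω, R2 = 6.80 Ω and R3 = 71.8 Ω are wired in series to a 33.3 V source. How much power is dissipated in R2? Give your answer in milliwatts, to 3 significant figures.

Since the resistors are in series they all carry the loop current I = V/R_total; the power in any one is I²R.
R_total = 56.0 + 6.80 + 71.8 = 134.6 Ω
I = V / R_total = 33.3 / 134.6 = 0.2474 A
P_R2 = I² × R2 = (0.2474)² × 6.80 = 0.4162 W

416 mW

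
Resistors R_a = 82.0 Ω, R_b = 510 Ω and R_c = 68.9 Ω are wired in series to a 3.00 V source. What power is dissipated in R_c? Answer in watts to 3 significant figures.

0.00142 W

Since the resistors are in series they all carry the loop current I = V/R_total; the power in any one is I²R.
R_total = 82.0 + 510 + 68.9 = 660.9 Ω
I = V / R_total = 3.00 / 660.9 = 0.004539 A
P_R_c = I² × R_c = (0.004539)² × 68.9 = 0.001420 W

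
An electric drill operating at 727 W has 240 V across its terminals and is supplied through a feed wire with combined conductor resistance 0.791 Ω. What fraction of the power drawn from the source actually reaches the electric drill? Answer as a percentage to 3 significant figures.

I = P / V = 727 / 240 = 3.029 A through the feed wire.
P_line = I² R_line = (3.029)² × 0.791 = 7.258 W
P_source = P_load + P_line = 727.0 + 7.258 = 734.3 W
η = P_load / P_source = 727.0 / 734.3 = 0.9901

99.0 %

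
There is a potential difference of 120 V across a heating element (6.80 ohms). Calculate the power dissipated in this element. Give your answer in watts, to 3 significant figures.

V and R are stated; P = V²/R avoids computing the current.
P = (120 V)² / 6.80 Ω = 2118 W

2120 W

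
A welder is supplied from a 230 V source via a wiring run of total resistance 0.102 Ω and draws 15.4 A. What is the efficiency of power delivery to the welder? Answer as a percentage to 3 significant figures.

99.3 %

The wiring run carries the full 15.4 A.
P_line = I² R_line = (15.40)² × 0.102 = 24.19 W
P_source = V I = 230 × 15.40 = 3542 W; P_load = 3518 W
η = P_load / P_source = 3518 / 3542 = 0.9932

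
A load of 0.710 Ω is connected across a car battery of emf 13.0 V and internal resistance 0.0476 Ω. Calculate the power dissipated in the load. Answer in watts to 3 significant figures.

209 W

Load and internal resistance form a series loop — compute the loop current, then the load power via I²R.
I = ε / (r + R) = 13.0 / (0.0476 + 0.710) = 17.16 A
P_load = I² R = (17.16)² × 0.710 = 209.1 W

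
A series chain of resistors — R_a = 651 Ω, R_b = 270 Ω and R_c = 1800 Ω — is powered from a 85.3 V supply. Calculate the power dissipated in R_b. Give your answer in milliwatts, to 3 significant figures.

265 mW

The current is common to all series resistors; compute it, then apply P = I²R for the target.
R_total = 651 + 270 + 1800 = 2721 Ω
I = V / R_total = 85.3 / 2721 = 0.03135 A
P_R_b = I² × R_b = (0.03135)² × 270 = 0.2653 W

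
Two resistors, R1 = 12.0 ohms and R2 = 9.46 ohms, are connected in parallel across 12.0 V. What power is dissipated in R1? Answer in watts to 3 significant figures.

The supply voltage appears across each parallel branch — just use P = V²/R1.
P_R1 = V² / R1 = (12.0)² / 12.0 Ω = 12.00 W

12.0 W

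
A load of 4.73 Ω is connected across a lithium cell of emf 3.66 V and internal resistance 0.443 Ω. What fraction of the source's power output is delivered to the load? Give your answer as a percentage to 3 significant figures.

91.4 %

η = P_load/(P_load+P_int) = I²R/(I²R+I²r) = R/(R+r) — the I² cancels for series elements.
η = R / (R + r) = 4.73 / (4.73 + 0.443) = 0.9144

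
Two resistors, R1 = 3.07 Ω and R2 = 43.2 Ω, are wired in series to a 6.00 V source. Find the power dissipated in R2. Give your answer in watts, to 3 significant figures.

The current is common to all series resistors; compute it, then apply P = I²R for the target.
R_total = 3.07 + 43.2 = 46.27 Ω
I = V / R_total = 6.00 / 46.27 = 0.1297 A
P_R2 = I² × R2 = (0.1297)² × 43.2 = 0.7264 W

0.726 W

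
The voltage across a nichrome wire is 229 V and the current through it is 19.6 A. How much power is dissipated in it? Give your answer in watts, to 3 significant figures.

Both the voltage across and the current through the element are known, so P = V I applies directly.
P = 229 V × 19.60 A = 4488 W

4490 W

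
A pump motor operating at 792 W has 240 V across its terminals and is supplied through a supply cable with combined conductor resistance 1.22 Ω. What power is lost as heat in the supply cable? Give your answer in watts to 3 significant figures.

The supply cable and load are in series, so the same current flows in both; the loss is I²R_line.
I = P / V = 792 / 240 = 3.300 A through the supply cable.
P_line = I² R_line = (3.300)² × 1.22 = 13.29 W

13.3 W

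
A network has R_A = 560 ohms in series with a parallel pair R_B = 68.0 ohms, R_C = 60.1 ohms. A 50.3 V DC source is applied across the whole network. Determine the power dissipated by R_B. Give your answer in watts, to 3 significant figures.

Replace R_B and R_C with their parallel equivalent so the circuit becomes R_A in series with R_p.
R_p = (68.0×60.1)/(68.0+60.1) = 31.90 Ω
R_total = 560 + 31.90 = 591.9 Ω
I = V / R_total = 50.3 / 591.9 = 0.08498 A
Voltage across the parallel pair: V_p = I × R_p = 0.08498 × 31.90 = 2.711 V
R_B sees V_p directly, so P = V_p² / R_B.
P_R_B = (2.711)² / 68.0 = 0.1081 W

0.108 W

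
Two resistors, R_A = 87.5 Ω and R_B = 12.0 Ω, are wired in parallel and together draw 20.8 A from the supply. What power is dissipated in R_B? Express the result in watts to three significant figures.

4010 W

We need the common branch voltage; get it from I_total × R_eq, then P = V²/R for the branch.
1/R_eq = 1/87.5 + 1/12.0 ⇒ R_eq = 10.55 Ω
V = I_total × R_eq = 20.80 × 10.55 = 219.5 V
P_R_B = V² / R_B = (219.5)² / 12.0 = 4015 W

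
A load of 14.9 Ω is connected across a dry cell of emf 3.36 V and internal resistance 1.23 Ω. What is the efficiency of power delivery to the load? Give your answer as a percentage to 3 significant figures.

92.4 %

Both r and R carry the same current, so the power split is just the resistance split: η = R/(R+r).
η = R / (R + r) = 14.9 / (14.9 + 1.23) = 0.9237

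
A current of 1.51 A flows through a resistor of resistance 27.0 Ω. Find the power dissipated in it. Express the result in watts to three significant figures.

The current through and the resistance of the element are both given; use P = I²R.
P = (1.510 A)² × 27.0 Ω = 61.56 W

61.6 W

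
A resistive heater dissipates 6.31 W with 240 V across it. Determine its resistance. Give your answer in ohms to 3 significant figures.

Rearranging the power relation for the two known quantities gives R = V² / P.
R = (240)² / 6.31 = 9128 Ω

9130 Ω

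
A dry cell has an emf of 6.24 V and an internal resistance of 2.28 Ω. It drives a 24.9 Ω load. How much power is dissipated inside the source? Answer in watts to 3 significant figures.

0.120 W

The source's internal resistance is just another series element carrying I; its dissipation is I²r.
I = ε / (r + R) = 6.24 / (2.28 + 24.9) = 0.2296 A
P_int = I² r = (0.2296)² × 2.28 = 0.1202 W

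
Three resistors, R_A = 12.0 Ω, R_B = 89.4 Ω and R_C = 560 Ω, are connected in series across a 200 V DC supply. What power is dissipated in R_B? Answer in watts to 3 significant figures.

Every series element carries the same I. Get I from the total resistance, then P = I² × R_B.
R_total = 12.0 + 89.4 + 560 = 661.4 Ω
I = V / R_total = 200 / 661.4 = 0.3024 A
P_R_B = I² × R_B = (0.3024)² × 89.4 = 8.175 W

8.17 W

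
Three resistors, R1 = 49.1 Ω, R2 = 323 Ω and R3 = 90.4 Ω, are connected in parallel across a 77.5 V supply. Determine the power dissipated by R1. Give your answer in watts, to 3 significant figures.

Each parallel branch sees the full supply voltage, so P = V²/R applies directly to the target branch.
P_R1 = V² / R1 = (77.5)² / 49.1 Ω = 122.3 W

122 W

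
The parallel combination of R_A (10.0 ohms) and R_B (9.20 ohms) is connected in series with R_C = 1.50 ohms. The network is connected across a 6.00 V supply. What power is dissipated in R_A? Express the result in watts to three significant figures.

Collapse the R_A‖R_B pair into one equivalent R_p; then R_p and R_C form a series string.
R_p = (10.0×9.20)/(10.0+9.20) = 4.792 Ω
R_total = R_p + 1.50 = 4.792 + 1.50 = 6.292 Ω
I = V / R_total = 6.00 / 6.292 = 0.9536 A
Voltage across the parallel pair: V_p = I × R_p = 0.9536 × 4.792 = 4.570 V
R_A sits across V_p; its power is V_p²/R.
P_R_A = (4.570)² / 10.0 = 2.088 W

2.09 W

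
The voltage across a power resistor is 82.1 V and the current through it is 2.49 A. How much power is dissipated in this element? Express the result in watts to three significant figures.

Both the voltage across and the current through the element are known, so P = V I applies directly.
P = 82.1 V × 2.490 A = 204.4 W

204 W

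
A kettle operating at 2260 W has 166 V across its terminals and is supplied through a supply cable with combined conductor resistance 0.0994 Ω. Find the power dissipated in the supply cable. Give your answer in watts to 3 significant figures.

18.4 W

Only the current and the line resistance are needed for the I²R loss.
I = P / V = 2260 / 166 = 13.61 A through the supply cable.
P_line = I² R_line = (13.61)² × 0.0994 = 18.42 W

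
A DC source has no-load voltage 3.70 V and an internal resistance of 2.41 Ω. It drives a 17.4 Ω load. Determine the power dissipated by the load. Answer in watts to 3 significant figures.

With r and R in series, I = ε/(r+R); the load dissipates I²R.
I = ε / (r + R) = 3.70 / (2.41 + 17.4) = 0.1868 A
P_load = I² R = (0.1868)² × 17.4 = 0.6070 W

0.607 W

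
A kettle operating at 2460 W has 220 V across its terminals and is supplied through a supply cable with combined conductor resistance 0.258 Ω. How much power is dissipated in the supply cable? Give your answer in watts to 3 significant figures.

32.3 W

The supply cable and load are in series, so the same current flows in both; the loss is I²R_line.
I = P / V = 2460 / 220 = 11.18 A through the supply cable.
P_line = I² R_line = (11.18)² × 0.258 = 32.26 W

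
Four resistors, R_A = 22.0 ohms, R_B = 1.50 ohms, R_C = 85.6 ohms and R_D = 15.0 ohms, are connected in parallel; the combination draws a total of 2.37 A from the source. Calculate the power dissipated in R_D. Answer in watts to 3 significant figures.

The branches share the same voltage, but only the total current is given — find V from the equivalent resistance first.
1/R_eq = 1/22.0 + 1/1.50 + 1/85.6 + 1/15.0 ⇒ R_eq = 1.265 Ω
V = I_total × R_eq = 2.370 × 1.265 = 2.998 V
P_R_D = V² / R_D = (2.998)² / 15.0 = 0.5993 W

0.599 W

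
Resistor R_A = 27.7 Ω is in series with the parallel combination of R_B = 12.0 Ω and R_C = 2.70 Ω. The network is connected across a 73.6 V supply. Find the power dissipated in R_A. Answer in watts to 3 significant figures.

First combine the parallel branches into one equivalent R_p, then R_A + R_p is a series pair.
R_p = (12.0×2.70)/(12.0+2.70) = 2.204 Ω
R_total = 27.7 + 2.204 = 29.90 Ω
I = V / R_total = 73.6 / 29.90 = 2.461 A
The full supply current passes through R_A: P = I²R.
P_R_A = (2.461)² × 27.7 = 167.8 W

168 W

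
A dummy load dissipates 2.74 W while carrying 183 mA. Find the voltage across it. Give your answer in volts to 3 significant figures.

Inverting the appropriate power form: V = P / I.
V = 2.74 / 0.1830 = 14.97 V

15.0 V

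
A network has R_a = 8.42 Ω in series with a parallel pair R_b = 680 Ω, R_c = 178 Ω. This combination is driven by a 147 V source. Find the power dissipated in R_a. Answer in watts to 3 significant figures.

8.14 W

Reduce the parallel pair to R_p first; the network is then a simple series string.
R_p = (680×178)/(680+178) = 141.1 Ω
R_total = 8.42 + 141.1 = 149.5 Ω
I = V / R_total = 147 / 149.5 = 0.9833 A
R_a is in the main series path, so its power is I²R_a.
P_R_a = (0.9833)² × 8.42 = 8.142 W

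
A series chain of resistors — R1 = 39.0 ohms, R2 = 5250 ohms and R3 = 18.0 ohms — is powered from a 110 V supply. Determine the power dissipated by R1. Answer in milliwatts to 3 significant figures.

Series elements share the same current, so find I first, then use P = I²R.
R_total = 39.0 + 5250 + 18.0 = 5307 Ω
I = V / R_total = 110 / 5307 = 0.02073 A
P_R1 = I² × R1 = (0.02073)² × 39.0 = 0.01676 W

16.8 mW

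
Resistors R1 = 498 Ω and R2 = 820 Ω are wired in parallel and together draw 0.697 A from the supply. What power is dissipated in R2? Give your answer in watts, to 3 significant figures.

The branches share the same voltage, but only the total current is given — find V from the equivalent resistance first.
1/R_eq = 1/498 + 1/820 ⇒ R_eq = 309.8 Ω
V = I_total × R_eq = 0.6970 × 309.8 = 216.0 V
P_R2 = V² / R2 = (216.0)² / 820 = 56.87 W

56.9 W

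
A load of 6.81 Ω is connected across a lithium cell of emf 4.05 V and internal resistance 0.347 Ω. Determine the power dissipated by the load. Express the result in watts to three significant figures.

2.18 W

With r and R in series, I = ε/(r+R); the load dissipates I²R.
I = ε / (r + R) = 4.05 / (0.347 + 6.81) = 0.5659 A
P_load = I² R = (0.5659)² × 6.81 = 2.181 W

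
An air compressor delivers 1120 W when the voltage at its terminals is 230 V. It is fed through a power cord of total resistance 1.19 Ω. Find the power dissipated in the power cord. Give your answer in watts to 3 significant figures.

Only the current and the line resistance are needed for the I²R loss.
I = P / V = 1120 / 230 = 4.870 A through the power cord.
P_line = I² R_line = (4.870)² × 1.19 = 28.22 W

28.2 W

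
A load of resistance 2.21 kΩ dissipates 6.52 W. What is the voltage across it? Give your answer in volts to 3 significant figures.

120 V

From P = V I = I²R = V²/R, with the two given quantities we get V = √(P R).
V = √(6.52 × 2210) = 120.0 V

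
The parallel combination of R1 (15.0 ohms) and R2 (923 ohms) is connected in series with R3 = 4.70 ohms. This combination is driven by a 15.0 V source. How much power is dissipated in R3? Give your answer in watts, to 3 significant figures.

2.79 W

Collapse the R1‖R2 pair into one equivalent R_p; then R_p and R3 form a series string.
R_p = (15.0×923)/(15.0+923) = 14.76 Ω
R_total = R_p + 4.70 = 14.76 + 4.70 = 19.46 Ω
I = V / R_total = 15.0 / 19.46 = 0.7708 A
All the supply current flows through R3; use P = I²R3.
P_R3 = (0.7708)² × 4.70 = 2.792 W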